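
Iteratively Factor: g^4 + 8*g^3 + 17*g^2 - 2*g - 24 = (g + 4)*(g^3 + 4*g^2 + g - 6) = (g + 3)*(g + 4)*(g^2 + g - 2) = (g - 1)*(g + 3)*(g + 4)*(g + 2)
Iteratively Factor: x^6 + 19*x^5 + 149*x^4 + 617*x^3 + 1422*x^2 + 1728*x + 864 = (x + 4)*(x^5 + 15*x^4 + 89*x^3 + 261*x^2 + 378*x + 216) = (x + 3)*(x + 4)*(x^4 + 12*x^3 + 53*x^2 + 102*x + 72) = (x + 3)^2*(x + 4)*(x^3 + 9*x^2 + 26*x + 24) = (x + 3)^3*(x + 4)*(x^2 + 6*x + 8) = (x + 2)*(x + 3)^3*(x + 4)*(x + 4)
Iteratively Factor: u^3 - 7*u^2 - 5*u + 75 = (u + 3)*(u^2 - 10*u + 25) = (u - 5)*(u + 3)*(u - 5)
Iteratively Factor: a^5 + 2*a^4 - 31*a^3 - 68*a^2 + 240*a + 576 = (a - 4)*(a^4 + 6*a^3 - 7*a^2 - 96*a - 144) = (a - 4)*(a + 4)*(a^3 + 2*a^2 - 15*a - 36) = (a - 4)*(a + 3)*(a + 4)*(a^2 - a - 12) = (a - 4)*(a + 3)^2*(a + 4)*(a - 4)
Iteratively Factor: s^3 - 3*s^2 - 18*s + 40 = (s - 2)*(s^2 - s - 20) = (s - 5)*(s - 2)*(s + 4)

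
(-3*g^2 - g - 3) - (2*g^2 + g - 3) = -5*g^2 - 2*g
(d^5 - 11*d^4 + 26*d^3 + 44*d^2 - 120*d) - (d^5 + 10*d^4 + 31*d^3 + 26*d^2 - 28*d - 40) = -21*d^4 - 5*d^3 + 18*d^2 - 92*d + 40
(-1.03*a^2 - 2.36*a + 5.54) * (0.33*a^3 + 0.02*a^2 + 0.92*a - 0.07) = -0.3399*a^5 - 0.7994*a^4 + 0.8334*a^3 - 1.9883*a^2 + 5.262*a - 0.3878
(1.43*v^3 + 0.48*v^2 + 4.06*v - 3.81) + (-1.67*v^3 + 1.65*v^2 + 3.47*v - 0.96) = -0.24*v^3 + 2.13*v^2 + 7.53*v - 4.77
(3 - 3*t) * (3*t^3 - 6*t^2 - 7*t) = -9*t^4 + 27*t^3 + 3*t^2 - 21*t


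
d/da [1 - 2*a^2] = -4*a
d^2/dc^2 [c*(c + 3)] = 2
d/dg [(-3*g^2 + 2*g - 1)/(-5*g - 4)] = (15*g^2 + 24*g - 13)/(25*g^2 + 40*g + 16)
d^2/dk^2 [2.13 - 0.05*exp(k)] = -0.05*exp(k)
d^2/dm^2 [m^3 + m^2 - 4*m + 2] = 6*m + 2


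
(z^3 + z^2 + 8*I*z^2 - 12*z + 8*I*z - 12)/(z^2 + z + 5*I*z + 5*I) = (z^2 + 8*I*z - 12)/(z + 5*I)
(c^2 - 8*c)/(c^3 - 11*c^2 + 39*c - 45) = c*(c - 8)/(c^3 - 11*c^2 + 39*c - 45)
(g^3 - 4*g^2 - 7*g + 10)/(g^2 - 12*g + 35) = (g^2 + g - 2)/(g - 7)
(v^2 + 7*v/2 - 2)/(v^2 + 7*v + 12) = (v - 1/2)/(v + 3)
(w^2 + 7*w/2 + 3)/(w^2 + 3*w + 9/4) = 2*(w + 2)/(2*w + 3)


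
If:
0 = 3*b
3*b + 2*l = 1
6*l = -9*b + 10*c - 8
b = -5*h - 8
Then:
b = 0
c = 11/10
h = -8/5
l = 1/2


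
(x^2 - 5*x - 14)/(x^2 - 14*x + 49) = (x + 2)/(x - 7)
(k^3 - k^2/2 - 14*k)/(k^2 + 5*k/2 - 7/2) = k*(k - 4)/(k - 1)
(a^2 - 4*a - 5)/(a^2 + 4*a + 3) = (a - 5)/(a + 3)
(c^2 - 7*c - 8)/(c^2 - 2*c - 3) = (c - 8)/(c - 3)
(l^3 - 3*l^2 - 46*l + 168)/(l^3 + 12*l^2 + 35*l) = (l^2 - 10*l + 24)/(l*(l + 5))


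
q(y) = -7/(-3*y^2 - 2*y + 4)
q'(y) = -7*(6*y + 2)/(-3*y^2 - 2*y + 4)^2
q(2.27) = 0.44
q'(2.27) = -0.43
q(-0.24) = -1.63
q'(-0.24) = -0.21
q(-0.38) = -1.62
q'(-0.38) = 0.10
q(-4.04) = 0.19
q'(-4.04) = 0.11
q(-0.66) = -1.74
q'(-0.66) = 0.85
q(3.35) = 0.19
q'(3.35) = -0.12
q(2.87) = 0.26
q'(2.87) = -0.19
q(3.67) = 0.16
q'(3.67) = -0.09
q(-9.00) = 0.03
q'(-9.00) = 0.01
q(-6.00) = 0.08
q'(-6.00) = 0.03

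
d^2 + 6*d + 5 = (d + 1)*(d + 5)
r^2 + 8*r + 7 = (r + 1)*(r + 7)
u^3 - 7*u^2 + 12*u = u*(u - 4)*(u - 3)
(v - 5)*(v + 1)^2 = v^3 - 3*v^2 - 9*v - 5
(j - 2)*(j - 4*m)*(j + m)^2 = j^4 - 2*j^3*m - 2*j^3 - 7*j^2*m^2 + 4*j^2*m - 4*j*m^3 + 14*j*m^2 + 8*m^3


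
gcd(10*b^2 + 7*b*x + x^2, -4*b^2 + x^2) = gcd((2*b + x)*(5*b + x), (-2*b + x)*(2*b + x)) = 2*b + x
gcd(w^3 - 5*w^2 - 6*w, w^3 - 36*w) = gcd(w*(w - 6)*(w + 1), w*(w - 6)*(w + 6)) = w^2 - 6*w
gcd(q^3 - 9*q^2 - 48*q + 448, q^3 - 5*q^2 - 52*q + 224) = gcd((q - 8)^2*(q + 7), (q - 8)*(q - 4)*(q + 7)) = q^2 - q - 56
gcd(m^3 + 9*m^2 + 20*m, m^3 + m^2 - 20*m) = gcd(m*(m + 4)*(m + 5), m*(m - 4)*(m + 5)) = m^2 + 5*m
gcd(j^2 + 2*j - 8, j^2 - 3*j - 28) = j + 4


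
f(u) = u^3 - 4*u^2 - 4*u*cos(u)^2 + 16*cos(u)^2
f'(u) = 3*u^2 + 8*u*sin(u)*cos(u) - 8*u - 32*sin(u)*cos(u) - 4*cos(u)^2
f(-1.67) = -15.59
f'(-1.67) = 17.22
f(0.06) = 15.69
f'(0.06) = -6.34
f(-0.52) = 12.39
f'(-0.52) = 17.55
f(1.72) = -6.54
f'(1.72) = -2.29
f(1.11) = -1.28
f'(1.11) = -15.18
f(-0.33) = 15.03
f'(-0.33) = 10.01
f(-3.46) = -62.39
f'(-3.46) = 77.73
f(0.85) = 3.21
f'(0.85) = -18.87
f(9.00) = 388.40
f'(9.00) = 152.66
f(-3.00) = -35.56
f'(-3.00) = 39.26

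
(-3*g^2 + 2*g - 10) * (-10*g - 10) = 30*g^3 + 10*g^2 + 80*g + 100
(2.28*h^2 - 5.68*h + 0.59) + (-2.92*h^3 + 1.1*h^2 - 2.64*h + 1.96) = -2.92*h^3 + 3.38*h^2 - 8.32*h + 2.55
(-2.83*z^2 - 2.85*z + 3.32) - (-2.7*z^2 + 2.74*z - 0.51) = -0.13*z^2 - 5.59*z + 3.83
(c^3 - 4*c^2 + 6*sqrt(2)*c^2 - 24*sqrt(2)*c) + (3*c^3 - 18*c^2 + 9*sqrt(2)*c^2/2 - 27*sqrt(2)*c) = 4*c^3 - 22*c^2 + 21*sqrt(2)*c^2/2 - 51*sqrt(2)*c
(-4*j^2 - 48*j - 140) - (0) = -4*j^2 - 48*j - 140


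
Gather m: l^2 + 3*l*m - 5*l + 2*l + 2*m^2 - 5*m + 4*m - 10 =l^2 - 3*l + 2*m^2 + m*(3*l - 1) - 10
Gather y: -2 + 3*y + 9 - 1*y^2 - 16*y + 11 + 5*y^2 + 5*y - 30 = 4*y^2 - 8*y - 12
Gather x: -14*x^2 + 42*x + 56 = -14*x^2 + 42*x + 56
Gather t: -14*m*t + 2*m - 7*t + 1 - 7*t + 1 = 2*m + t*(-14*m - 14) + 2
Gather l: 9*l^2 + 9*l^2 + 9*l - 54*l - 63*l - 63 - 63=18*l^2 - 108*l - 126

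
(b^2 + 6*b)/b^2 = (b + 6)/b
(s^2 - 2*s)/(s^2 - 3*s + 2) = s/(s - 1)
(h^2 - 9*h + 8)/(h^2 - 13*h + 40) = (h - 1)/(h - 5)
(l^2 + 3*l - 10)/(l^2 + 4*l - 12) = (l + 5)/(l + 6)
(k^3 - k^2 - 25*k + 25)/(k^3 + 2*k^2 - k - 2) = (k^2 - 25)/(k^2 + 3*k + 2)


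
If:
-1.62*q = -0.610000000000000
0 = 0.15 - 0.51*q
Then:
No Solution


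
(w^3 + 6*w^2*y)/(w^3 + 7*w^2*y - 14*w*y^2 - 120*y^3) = w^2/(w^2 + w*y - 20*y^2)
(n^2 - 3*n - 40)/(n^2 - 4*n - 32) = (n + 5)/(n + 4)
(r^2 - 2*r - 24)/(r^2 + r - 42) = (r + 4)/(r + 7)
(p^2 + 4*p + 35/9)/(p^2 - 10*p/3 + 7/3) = (9*p^2 + 36*p + 35)/(3*(3*p^2 - 10*p + 7))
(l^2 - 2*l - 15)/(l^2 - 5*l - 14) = (-l^2 + 2*l + 15)/(-l^2 + 5*l + 14)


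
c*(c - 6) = c^2 - 6*c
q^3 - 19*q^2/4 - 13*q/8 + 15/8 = (q - 5)*(q - 1/2)*(q + 3/4)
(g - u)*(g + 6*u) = g^2 + 5*g*u - 6*u^2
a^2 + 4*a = a*(a + 4)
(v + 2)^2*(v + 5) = v^3 + 9*v^2 + 24*v + 20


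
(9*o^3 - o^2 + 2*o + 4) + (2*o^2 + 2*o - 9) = 9*o^3 + o^2 + 4*o - 5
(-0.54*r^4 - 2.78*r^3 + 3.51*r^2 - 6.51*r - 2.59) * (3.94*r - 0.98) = -2.1276*r^5 - 10.424*r^4 + 16.5538*r^3 - 29.0892*r^2 - 3.8248*r + 2.5382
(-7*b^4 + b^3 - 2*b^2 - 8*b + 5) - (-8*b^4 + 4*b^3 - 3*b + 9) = b^4 - 3*b^3 - 2*b^2 - 5*b - 4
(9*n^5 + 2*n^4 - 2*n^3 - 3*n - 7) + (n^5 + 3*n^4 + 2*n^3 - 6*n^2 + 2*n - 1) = 10*n^5 + 5*n^4 - 6*n^2 - n - 8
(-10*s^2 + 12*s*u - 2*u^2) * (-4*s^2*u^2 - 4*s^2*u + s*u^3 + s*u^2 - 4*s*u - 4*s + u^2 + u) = 40*s^4*u^2 + 40*s^4*u - 58*s^3*u^3 - 58*s^3*u^2 + 40*s^3*u + 40*s^3 + 20*s^2*u^4 + 20*s^2*u^3 - 58*s^2*u^2 - 58*s^2*u - 2*s*u^5 - 2*s*u^4 + 20*s*u^3 + 20*s*u^2 - 2*u^4 - 2*u^3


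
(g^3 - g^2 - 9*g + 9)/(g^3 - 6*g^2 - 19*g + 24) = (g - 3)/(g - 8)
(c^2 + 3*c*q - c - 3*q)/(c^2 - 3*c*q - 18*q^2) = (1 - c)/(-c + 6*q)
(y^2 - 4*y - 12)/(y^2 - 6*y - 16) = (y - 6)/(y - 8)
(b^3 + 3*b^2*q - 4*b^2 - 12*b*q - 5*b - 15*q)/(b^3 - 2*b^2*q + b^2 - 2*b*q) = (-b^2 - 3*b*q + 5*b + 15*q)/(b*(-b + 2*q))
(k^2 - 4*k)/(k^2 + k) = (k - 4)/(k + 1)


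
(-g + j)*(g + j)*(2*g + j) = -2*g^3 - g^2*j + 2*g*j^2 + j^3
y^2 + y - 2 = (y - 1)*(y + 2)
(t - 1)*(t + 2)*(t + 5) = t^3 + 6*t^2 + 3*t - 10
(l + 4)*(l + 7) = l^2 + 11*l + 28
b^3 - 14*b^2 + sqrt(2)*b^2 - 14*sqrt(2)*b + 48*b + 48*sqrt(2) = (b - 8)*(b - 6)*(b + sqrt(2))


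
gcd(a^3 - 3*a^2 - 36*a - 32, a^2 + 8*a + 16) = a + 4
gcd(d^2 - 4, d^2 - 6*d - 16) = d + 2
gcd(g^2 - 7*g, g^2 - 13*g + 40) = 1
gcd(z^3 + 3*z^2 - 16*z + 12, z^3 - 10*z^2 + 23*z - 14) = z^2 - 3*z + 2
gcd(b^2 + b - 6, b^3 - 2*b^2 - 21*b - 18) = b + 3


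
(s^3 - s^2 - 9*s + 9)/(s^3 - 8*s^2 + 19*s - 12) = (s + 3)/(s - 4)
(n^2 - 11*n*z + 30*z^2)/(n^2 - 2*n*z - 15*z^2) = (n - 6*z)/(n + 3*z)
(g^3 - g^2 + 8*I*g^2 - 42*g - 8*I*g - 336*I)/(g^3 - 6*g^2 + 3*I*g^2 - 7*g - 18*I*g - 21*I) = (g^2 + g*(6 + 8*I) + 48*I)/(g^2 + g*(1 + 3*I) + 3*I)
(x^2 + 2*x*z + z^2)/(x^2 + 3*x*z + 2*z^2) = (x + z)/(x + 2*z)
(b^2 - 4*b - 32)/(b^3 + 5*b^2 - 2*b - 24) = (b - 8)/(b^2 + b - 6)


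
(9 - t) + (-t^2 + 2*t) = -t^2 + t + 9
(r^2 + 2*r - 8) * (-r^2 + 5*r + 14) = -r^4 + 3*r^3 + 32*r^2 - 12*r - 112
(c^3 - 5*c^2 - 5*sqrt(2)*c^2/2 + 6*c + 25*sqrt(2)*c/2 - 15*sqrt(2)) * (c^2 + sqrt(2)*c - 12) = c^5 - 5*c^4 - 3*sqrt(2)*c^4/2 - 11*c^3 + 15*sqrt(2)*c^3/2 + 21*sqrt(2)*c^2 + 85*c^2 - 150*sqrt(2)*c - 102*c + 180*sqrt(2)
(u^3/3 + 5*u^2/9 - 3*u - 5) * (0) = 0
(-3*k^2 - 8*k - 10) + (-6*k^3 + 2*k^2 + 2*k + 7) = -6*k^3 - k^2 - 6*k - 3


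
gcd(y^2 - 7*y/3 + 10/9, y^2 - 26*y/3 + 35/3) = y - 5/3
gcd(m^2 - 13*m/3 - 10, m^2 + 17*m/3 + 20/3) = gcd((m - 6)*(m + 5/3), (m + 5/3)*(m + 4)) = m + 5/3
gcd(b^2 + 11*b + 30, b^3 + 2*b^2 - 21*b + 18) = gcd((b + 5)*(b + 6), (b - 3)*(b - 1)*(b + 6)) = b + 6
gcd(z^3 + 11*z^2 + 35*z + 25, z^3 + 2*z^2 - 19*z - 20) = z^2 + 6*z + 5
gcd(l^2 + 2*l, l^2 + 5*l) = l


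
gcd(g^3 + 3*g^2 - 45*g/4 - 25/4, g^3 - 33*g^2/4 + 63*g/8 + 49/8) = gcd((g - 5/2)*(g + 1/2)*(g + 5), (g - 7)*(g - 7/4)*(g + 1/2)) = g + 1/2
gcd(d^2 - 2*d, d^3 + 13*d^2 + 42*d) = d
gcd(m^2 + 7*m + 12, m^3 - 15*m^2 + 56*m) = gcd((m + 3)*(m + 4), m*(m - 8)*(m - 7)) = 1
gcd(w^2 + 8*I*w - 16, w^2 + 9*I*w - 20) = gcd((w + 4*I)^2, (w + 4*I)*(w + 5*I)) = w + 4*I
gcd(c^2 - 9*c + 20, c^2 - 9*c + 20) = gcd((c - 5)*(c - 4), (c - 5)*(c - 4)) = c^2 - 9*c + 20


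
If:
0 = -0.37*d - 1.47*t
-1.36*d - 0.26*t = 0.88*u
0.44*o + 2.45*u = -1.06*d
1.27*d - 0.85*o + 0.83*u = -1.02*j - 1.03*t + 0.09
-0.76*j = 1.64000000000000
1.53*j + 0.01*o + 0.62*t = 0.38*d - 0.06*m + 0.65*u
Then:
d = -0.45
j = -2.16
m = 58.59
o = -2.58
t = 0.11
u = 0.66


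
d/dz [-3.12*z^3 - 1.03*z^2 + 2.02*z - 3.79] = -9.36*z^2 - 2.06*z + 2.02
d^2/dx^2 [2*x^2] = 4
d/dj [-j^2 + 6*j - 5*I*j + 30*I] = -2*j + 6 - 5*I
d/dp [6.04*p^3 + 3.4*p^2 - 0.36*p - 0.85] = 18.12*p^2 + 6.8*p - 0.36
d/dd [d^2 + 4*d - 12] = 2*d + 4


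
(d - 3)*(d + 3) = d^2 - 9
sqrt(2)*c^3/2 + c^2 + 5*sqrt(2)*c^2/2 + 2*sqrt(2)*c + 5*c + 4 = (c + 1)*(c + 4)*(sqrt(2)*c/2 + 1)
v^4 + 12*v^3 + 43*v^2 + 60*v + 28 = (v + 1)*(v + 2)^2*(v + 7)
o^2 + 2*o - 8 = (o - 2)*(o + 4)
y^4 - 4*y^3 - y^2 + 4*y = y*(y - 4)*(y - 1)*(y + 1)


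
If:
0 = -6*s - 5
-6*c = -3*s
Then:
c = -5/12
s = -5/6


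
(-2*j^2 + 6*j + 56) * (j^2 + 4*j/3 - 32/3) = -2*j^4 + 10*j^3/3 + 256*j^2/3 + 32*j/3 - 1792/3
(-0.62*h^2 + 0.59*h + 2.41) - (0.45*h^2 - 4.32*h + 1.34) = -1.07*h^2 + 4.91*h + 1.07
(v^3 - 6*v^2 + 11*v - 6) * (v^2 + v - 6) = v^5 - 5*v^4 - v^3 + 41*v^2 - 72*v + 36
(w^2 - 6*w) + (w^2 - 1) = 2*w^2 - 6*w - 1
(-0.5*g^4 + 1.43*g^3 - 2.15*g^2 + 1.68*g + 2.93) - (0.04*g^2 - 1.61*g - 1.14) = -0.5*g^4 + 1.43*g^3 - 2.19*g^2 + 3.29*g + 4.07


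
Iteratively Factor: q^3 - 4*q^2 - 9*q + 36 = (q + 3)*(q^2 - 7*q + 12) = (q - 4)*(q + 3)*(q - 3)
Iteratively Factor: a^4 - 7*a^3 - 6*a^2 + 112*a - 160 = (a - 2)*(a^3 - 5*a^2 - 16*a + 80) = (a - 4)*(a - 2)*(a^2 - a - 20) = (a - 5)*(a - 4)*(a - 2)*(a + 4)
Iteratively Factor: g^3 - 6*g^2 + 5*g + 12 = (g - 4)*(g^2 - 2*g - 3) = (g - 4)*(g + 1)*(g - 3)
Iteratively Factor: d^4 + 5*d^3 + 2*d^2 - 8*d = (d)*(d^3 + 5*d^2 + 2*d - 8) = d*(d + 2)*(d^2 + 3*d - 4) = d*(d + 2)*(d + 4)*(d - 1)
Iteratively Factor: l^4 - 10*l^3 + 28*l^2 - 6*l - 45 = (l - 3)*(l^3 - 7*l^2 + 7*l + 15) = (l - 3)*(l + 1)*(l^2 - 8*l + 15) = (l - 3)^2*(l + 1)*(l - 5)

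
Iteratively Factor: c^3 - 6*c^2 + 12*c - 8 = (c - 2)*(c^2 - 4*c + 4) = (c - 2)^2*(c - 2)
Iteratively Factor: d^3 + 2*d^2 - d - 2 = (d + 1)*(d^2 + d - 2) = (d + 1)*(d + 2)*(d - 1)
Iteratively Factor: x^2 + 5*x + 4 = (x + 1)*(x + 4)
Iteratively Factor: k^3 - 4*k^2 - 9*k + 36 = (k + 3)*(k^2 - 7*k + 12) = (k - 4)*(k + 3)*(k - 3)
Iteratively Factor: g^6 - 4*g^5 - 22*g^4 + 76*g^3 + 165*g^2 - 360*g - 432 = (g + 1)*(g^5 - 5*g^4 - 17*g^3 + 93*g^2 + 72*g - 432) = (g + 1)*(g + 3)*(g^4 - 8*g^3 + 7*g^2 + 72*g - 144) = (g - 3)*(g + 1)*(g + 3)*(g^3 - 5*g^2 - 8*g + 48) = (g - 3)*(g + 1)*(g + 3)^2*(g^2 - 8*g + 16) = (g - 4)*(g - 3)*(g + 1)*(g + 3)^2*(g - 4)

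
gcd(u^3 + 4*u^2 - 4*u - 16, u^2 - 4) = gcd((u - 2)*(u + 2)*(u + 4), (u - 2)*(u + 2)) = u^2 - 4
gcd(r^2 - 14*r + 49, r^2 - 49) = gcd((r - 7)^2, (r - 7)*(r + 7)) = r - 7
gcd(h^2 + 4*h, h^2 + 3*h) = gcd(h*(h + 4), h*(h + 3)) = h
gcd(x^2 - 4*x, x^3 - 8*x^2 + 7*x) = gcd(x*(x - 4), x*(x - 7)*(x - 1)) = x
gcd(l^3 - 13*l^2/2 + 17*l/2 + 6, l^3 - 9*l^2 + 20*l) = l - 4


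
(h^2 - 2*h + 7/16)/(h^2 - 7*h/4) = (h - 1/4)/h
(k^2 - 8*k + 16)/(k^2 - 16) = (k - 4)/(k + 4)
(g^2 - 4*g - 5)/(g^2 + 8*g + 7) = (g - 5)/(g + 7)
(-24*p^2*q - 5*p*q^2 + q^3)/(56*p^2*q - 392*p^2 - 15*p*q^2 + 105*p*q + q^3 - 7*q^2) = q*(-3*p - q)/(7*p*q - 49*p - q^2 + 7*q)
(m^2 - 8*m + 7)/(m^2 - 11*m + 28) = (m - 1)/(m - 4)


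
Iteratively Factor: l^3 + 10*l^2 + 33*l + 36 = (l + 3)*(l^2 + 7*l + 12) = (l + 3)^2*(l + 4)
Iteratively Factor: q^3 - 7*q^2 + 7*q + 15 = (q + 1)*(q^2 - 8*q + 15) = (q - 3)*(q + 1)*(q - 5)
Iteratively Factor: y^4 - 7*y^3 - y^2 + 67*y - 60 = (y - 5)*(y^3 - 2*y^2 - 11*y + 12) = (y - 5)*(y - 4)*(y^2 + 2*y - 3) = (y - 5)*(y - 4)*(y - 1)*(y + 3)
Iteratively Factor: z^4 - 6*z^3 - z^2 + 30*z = (z - 3)*(z^3 - 3*z^2 - 10*z) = z*(z - 3)*(z^2 - 3*z - 10) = z*(z - 5)*(z - 3)*(z + 2)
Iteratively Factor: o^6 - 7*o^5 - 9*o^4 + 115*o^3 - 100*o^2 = (o + 4)*(o^5 - 11*o^4 + 35*o^3 - 25*o^2) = o*(o + 4)*(o^4 - 11*o^3 + 35*o^2 - 25*o) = o*(o - 5)*(o + 4)*(o^3 - 6*o^2 + 5*o) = o*(o - 5)^2*(o + 4)*(o^2 - o) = o^2*(o - 5)^2*(o + 4)*(o - 1)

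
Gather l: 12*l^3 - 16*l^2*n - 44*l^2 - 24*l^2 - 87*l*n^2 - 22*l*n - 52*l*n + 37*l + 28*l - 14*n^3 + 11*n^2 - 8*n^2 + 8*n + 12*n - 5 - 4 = 12*l^3 + l^2*(-16*n - 68) + l*(-87*n^2 - 74*n + 65) - 14*n^3 + 3*n^2 + 20*n - 9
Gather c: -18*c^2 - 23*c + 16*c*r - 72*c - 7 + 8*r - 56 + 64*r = -18*c^2 + c*(16*r - 95) + 72*r - 63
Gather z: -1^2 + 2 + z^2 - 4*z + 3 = z^2 - 4*z + 4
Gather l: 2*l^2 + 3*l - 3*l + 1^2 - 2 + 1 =2*l^2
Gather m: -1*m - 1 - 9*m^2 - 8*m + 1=-9*m^2 - 9*m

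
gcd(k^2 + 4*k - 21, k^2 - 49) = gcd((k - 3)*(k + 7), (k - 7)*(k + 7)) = k + 7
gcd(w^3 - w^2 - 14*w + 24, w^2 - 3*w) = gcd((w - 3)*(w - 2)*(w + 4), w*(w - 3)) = w - 3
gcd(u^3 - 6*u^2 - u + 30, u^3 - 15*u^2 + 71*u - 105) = u^2 - 8*u + 15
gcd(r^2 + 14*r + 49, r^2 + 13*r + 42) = r + 7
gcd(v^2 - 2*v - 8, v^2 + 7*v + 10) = v + 2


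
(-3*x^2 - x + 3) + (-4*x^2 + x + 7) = 10 - 7*x^2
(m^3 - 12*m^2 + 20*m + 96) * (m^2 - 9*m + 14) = m^5 - 21*m^4 + 142*m^3 - 252*m^2 - 584*m + 1344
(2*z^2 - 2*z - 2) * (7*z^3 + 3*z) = 14*z^5 - 14*z^4 - 8*z^3 - 6*z^2 - 6*z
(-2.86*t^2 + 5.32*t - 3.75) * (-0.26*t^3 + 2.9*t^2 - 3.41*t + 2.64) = 0.7436*t^5 - 9.6772*t^4 + 26.1556*t^3 - 36.5666*t^2 + 26.8323*t - 9.9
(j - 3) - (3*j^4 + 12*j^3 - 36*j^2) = -3*j^4 - 12*j^3 + 36*j^2 + j - 3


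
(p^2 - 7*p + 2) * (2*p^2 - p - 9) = 2*p^4 - 15*p^3 + 2*p^2 + 61*p - 18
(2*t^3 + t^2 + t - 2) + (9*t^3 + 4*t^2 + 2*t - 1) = 11*t^3 + 5*t^2 + 3*t - 3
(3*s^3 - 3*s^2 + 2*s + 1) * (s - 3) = 3*s^4 - 12*s^3 + 11*s^2 - 5*s - 3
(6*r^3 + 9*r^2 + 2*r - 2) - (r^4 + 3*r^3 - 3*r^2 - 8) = -r^4 + 3*r^3 + 12*r^2 + 2*r + 6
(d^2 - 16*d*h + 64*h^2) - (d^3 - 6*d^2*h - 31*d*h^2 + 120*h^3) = -d^3 + 6*d^2*h + d^2 + 31*d*h^2 - 16*d*h - 120*h^3 + 64*h^2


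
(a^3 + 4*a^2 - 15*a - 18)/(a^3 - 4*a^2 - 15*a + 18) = (a^3 + 4*a^2 - 15*a - 18)/(a^3 - 4*a^2 - 15*a + 18)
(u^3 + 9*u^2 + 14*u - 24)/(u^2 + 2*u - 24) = (u^2 + 3*u - 4)/(u - 4)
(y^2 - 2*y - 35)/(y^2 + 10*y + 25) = (y - 7)/(y + 5)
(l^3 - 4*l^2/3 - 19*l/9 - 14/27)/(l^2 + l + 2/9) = l - 7/3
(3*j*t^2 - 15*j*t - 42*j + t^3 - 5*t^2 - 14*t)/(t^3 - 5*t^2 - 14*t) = (3*j + t)/t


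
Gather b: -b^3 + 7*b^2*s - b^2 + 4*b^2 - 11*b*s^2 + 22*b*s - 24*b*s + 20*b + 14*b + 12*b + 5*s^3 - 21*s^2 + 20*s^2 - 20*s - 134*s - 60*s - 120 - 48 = -b^3 + b^2*(7*s + 3) + b*(-11*s^2 - 2*s + 46) + 5*s^3 - s^2 - 214*s - 168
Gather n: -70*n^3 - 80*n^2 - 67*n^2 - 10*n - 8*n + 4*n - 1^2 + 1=-70*n^3 - 147*n^2 - 14*n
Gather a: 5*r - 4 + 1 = 5*r - 3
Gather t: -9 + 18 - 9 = 0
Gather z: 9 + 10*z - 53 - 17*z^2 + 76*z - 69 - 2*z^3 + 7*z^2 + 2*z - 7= -2*z^3 - 10*z^2 + 88*z - 120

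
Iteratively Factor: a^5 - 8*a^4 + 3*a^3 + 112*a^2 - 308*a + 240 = (a + 4)*(a^4 - 12*a^3 + 51*a^2 - 92*a + 60) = (a - 5)*(a + 4)*(a^3 - 7*a^2 + 16*a - 12) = (a - 5)*(a - 2)*(a + 4)*(a^2 - 5*a + 6) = (a - 5)*(a - 3)*(a - 2)*(a + 4)*(a - 2)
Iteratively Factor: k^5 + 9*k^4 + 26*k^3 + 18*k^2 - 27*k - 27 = (k + 1)*(k^4 + 8*k^3 + 18*k^2 - 27) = (k + 1)*(k + 3)*(k^3 + 5*k^2 + 3*k - 9) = (k + 1)*(k + 3)^2*(k^2 + 2*k - 3) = (k + 1)*(k + 3)^3*(k - 1)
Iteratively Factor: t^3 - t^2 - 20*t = (t)*(t^2 - t - 20) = t*(t - 5)*(t + 4)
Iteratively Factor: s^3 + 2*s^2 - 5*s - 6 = (s + 3)*(s^2 - s - 2) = (s - 2)*(s + 3)*(s + 1)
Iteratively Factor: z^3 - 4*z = (z - 2)*(z^2 + 2*z) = z*(z - 2)*(z + 2)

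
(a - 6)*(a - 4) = a^2 - 10*a + 24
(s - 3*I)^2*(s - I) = s^3 - 7*I*s^2 - 15*s + 9*I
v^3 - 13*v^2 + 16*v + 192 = (v - 8)^2*(v + 3)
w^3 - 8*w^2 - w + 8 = (w - 8)*(w - 1)*(w + 1)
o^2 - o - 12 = (o - 4)*(o + 3)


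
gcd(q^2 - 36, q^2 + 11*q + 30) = q + 6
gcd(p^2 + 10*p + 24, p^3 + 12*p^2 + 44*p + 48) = p^2 + 10*p + 24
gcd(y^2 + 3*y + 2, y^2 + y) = y + 1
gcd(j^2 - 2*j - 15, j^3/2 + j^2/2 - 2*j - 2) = 1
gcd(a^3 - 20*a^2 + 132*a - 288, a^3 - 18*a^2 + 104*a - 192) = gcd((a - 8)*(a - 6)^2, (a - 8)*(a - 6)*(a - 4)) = a^2 - 14*a + 48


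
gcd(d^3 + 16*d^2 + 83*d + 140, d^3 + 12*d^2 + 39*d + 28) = d^2 + 11*d + 28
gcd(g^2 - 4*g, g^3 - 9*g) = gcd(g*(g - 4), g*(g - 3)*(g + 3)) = g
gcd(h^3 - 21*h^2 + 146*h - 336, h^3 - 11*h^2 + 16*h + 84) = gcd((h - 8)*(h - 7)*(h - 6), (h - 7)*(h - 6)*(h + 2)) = h^2 - 13*h + 42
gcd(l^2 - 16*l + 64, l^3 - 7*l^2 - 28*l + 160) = l - 8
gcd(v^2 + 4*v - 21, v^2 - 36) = 1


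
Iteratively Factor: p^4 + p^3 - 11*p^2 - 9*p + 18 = (p - 1)*(p^3 + 2*p^2 - 9*p - 18) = (p - 1)*(p + 2)*(p^2 - 9) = (p - 1)*(p + 2)*(p + 3)*(p - 3)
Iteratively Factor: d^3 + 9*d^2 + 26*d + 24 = (d + 4)*(d^2 + 5*d + 6) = (d + 2)*(d + 4)*(d + 3)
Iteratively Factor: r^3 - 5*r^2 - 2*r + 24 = (r - 4)*(r^2 - r - 6) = (r - 4)*(r - 3)*(r + 2)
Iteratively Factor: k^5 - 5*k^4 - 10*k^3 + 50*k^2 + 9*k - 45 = (k - 5)*(k^4 - 10*k^2 + 9) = (k - 5)*(k + 1)*(k^3 - k^2 - 9*k + 9) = (k - 5)*(k - 1)*(k + 1)*(k^2 - 9) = (k - 5)*(k - 1)*(k + 1)*(k + 3)*(k - 3)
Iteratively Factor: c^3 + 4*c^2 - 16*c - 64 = (c + 4)*(c^2 - 16) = (c - 4)*(c + 4)*(c + 4)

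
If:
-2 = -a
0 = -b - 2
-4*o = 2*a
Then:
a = 2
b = -2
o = -1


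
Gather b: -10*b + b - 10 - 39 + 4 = -9*b - 45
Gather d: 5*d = 5*d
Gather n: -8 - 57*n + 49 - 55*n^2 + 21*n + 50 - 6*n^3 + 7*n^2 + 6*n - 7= -6*n^3 - 48*n^2 - 30*n + 84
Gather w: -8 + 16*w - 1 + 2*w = 18*w - 9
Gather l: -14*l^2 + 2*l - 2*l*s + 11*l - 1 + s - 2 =-14*l^2 + l*(13 - 2*s) + s - 3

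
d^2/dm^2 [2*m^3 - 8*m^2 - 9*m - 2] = 12*m - 16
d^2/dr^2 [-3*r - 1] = 0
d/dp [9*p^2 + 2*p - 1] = 18*p + 2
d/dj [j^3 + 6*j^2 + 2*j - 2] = 3*j^2 + 12*j + 2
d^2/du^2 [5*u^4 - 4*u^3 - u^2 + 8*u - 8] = 60*u^2 - 24*u - 2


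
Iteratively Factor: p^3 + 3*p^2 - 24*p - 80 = (p + 4)*(p^2 - p - 20) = (p + 4)^2*(p - 5)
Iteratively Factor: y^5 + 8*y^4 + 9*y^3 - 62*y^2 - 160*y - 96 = (y + 2)*(y^4 + 6*y^3 - 3*y^2 - 56*y - 48) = (y - 3)*(y + 2)*(y^3 + 9*y^2 + 24*y + 16) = (y - 3)*(y + 2)*(y + 4)*(y^2 + 5*y + 4) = (y - 3)*(y + 2)*(y + 4)^2*(y + 1)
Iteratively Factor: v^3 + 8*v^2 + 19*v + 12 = (v + 1)*(v^2 + 7*v + 12) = (v + 1)*(v + 3)*(v + 4)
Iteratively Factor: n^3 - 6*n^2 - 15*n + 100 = (n + 4)*(n^2 - 10*n + 25) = (n - 5)*(n + 4)*(n - 5)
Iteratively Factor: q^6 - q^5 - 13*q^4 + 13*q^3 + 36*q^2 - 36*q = (q + 3)*(q^5 - 4*q^4 - q^3 + 16*q^2 - 12*q) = (q - 1)*(q + 3)*(q^4 - 3*q^3 - 4*q^2 + 12*q) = (q - 3)*(q - 1)*(q + 3)*(q^3 - 4*q) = (q - 3)*(q - 1)*(q + 2)*(q + 3)*(q^2 - 2*q) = (q - 3)*(q - 2)*(q - 1)*(q + 2)*(q + 3)*(q)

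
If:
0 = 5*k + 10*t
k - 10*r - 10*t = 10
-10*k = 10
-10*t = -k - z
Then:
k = -1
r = -8/5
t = 1/2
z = 6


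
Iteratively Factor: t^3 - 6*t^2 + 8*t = (t - 2)*(t^2 - 4*t) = (t - 4)*(t - 2)*(t)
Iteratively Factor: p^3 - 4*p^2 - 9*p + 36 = (p - 3)*(p^2 - p - 12) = (p - 3)*(p + 3)*(p - 4)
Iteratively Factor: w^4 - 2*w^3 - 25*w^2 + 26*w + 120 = (w + 4)*(w^3 - 6*w^2 - w + 30) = (w - 3)*(w + 4)*(w^2 - 3*w - 10) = (w - 5)*(w - 3)*(w + 4)*(w + 2)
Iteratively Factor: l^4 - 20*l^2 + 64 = (l - 4)*(l^3 + 4*l^2 - 4*l - 16) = (l - 4)*(l + 2)*(l^2 + 2*l - 8) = (l - 4)*(l - 2)*(l + 2)*(l + 4)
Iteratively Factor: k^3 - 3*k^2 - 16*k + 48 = (k - 4)*(k^2 + k - 12) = (k - 4)*(k + 4)*(k - 3)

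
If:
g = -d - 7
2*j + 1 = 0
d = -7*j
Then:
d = 7/2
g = -21/2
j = -1/2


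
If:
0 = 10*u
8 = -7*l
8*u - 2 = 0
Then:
No Solution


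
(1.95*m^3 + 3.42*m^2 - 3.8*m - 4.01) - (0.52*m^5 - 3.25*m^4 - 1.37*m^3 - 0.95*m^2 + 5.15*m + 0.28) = -0.52*m^5 + 3.25*m^4 + 3.32*m^3 + 4.37*m^2 - 8.95*m - 4.29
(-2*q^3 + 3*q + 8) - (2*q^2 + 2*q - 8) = -2*q^3 - 2*q^2 + q + 16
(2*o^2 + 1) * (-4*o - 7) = -8*o^3 - 14*o^2 - 4*o - 7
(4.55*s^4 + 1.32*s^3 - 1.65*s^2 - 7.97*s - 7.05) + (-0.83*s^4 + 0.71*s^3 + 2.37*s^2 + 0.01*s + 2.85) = 3.72*s^4 + 2.03*s^3 + 0.72*s^2 - 7.96*s - 4.2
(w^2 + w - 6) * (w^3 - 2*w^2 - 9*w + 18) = w^5 - w^4 - 17*w^3 + 21*w^2 + 72*w - 108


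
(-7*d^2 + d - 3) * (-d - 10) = 7*d^3 + 69*d^2 - 7*d + 30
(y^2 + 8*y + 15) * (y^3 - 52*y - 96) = y^5 + 8*y^4 - 37*y^3 - 512*y^2 - 1548*y - 1440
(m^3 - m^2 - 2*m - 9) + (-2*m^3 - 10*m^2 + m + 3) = -m^3 - 11*m^2 - m - 6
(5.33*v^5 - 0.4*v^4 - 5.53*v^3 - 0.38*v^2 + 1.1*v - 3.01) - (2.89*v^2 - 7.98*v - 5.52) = 5.33*v^5 - 0.4*v^4 - 5.53*v^3 - 3.27*v^2 + 9.08*v + 2.51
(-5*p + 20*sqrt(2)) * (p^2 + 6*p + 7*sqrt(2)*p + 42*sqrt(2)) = -5*p^3 - 30*p^2 - 15*sqrt(2)*p^2 - 90*sqrt(2)*p + 280*p + 1680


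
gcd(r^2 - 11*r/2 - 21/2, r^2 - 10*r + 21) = r - 7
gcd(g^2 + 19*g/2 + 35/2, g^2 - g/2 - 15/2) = g + 5/2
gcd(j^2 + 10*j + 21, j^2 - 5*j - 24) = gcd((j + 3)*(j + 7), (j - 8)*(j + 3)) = j + 3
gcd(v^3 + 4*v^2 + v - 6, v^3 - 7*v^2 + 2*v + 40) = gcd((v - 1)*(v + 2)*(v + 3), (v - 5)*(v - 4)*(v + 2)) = v + 2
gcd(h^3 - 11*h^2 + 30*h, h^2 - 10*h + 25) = h - 5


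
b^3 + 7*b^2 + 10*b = b*(b + 2)*(b + 5)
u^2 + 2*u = u*(u + 2)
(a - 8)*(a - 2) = a^2 - 10*a + 16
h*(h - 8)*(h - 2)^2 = h^4 - 12*h^3 + 36*h^2 - 32*h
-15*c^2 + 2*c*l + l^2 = (-3*c + l)*(5*c + l)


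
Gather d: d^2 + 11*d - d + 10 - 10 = d^2 + 10*d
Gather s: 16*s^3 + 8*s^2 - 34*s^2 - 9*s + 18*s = 16*s^3 - 26*s^2 + 9*s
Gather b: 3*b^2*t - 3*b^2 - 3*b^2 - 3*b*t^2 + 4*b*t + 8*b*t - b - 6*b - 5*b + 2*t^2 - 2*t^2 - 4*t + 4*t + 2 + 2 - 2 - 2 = b^2*(3*t - 6) + b*(-3*t^2 + 12*t - 12)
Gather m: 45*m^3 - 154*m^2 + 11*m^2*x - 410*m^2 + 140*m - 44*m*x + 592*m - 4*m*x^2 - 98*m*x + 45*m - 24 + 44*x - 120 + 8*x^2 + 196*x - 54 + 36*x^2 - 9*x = 45*m^3 + m^2*(11*x - 564) + m*(-4*x^2 - 142*x + 777) + 44*x^2 + 231*x - 198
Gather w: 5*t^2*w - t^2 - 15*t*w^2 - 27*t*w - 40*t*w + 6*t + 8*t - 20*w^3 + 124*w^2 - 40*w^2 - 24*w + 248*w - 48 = -t^2 + 14*t - 20*w^3 + w^2*(84 - 15*t) + w*(5*t^2 - 67*t + 224) - 48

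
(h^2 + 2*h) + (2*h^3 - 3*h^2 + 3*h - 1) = 2*h^3 - 2*h^2 + 5*h - 1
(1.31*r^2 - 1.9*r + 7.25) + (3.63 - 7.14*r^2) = -5.83*r^2 - 1.9*r + 10.88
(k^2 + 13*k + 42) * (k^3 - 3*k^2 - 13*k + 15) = k^5 + 10*k^4 - 10*k^3 - 280*k^2 - 351*k + 630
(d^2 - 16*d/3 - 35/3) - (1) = d^2 - 16*d/3 - 38/3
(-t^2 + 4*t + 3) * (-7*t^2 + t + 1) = 7*t^4 - 29*t^3 - 18*t^2 + 7*t + 3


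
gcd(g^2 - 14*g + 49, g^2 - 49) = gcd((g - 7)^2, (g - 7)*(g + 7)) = g - 7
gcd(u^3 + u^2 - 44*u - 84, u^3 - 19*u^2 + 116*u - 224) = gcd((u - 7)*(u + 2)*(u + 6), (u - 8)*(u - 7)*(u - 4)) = u - 7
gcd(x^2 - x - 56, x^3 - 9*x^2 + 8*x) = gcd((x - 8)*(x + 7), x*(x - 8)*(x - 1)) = x - 8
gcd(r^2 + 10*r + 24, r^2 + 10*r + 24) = r^2 + 10*r + 24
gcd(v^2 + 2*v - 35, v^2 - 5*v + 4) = 1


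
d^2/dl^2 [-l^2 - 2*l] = -2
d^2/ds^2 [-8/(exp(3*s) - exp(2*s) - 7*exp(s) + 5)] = 8*(-2*(-3*exp(2*s) + 2*exp(s) + 7)^2*exp(s) + (9*exp(2*s) - 4*exp(s) - 7)*(exp(3*s) - exp(2*s) - 7*exp(s) + 5))*exp(s)/(exp(3*s) - exp(2*s) - 7*exp(s) + 5)^3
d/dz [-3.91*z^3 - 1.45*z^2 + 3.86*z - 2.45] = -11.73*z^2 - 2.9*z + 3.86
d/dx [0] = 0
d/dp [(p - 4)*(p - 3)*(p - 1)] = 3*p^2 - 16*p + 19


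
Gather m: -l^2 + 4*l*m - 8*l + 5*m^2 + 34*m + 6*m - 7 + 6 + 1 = -l^2 - 8*l + 5*m^2 + m*(4*l + 40)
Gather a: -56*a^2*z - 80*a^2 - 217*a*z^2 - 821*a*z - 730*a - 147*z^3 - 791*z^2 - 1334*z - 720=a^2*(-56*z - 80) + a*(-217*z^2 - 821*z - 730) - 147*z^3 - 791*z^2 - 1334*z - 720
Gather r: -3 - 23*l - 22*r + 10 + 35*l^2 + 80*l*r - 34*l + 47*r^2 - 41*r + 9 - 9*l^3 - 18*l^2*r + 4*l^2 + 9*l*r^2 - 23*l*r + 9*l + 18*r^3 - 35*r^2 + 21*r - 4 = -9*l^3 + 39*l^2 - 48*l + 18*r^3 + r^2*(9*l + 12) + r*(-18*l^2 + 57*l - 42) + 12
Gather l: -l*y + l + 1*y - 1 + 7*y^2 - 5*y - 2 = l*(1 - y) + 7*y^2 - 4*y - 3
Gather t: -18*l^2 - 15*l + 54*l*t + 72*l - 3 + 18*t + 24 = -18*l^2 + 57*l + t*(54*l + 18) + 21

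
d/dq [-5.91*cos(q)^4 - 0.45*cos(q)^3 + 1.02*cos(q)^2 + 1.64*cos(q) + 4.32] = (23.64*cos(q)^3 + 1.35*cos(q)^2 - 2.04*cos(q) - 1.64)*sin(q)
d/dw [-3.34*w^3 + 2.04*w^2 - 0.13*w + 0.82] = -10.02*w^2 + 4.08*w - 0.13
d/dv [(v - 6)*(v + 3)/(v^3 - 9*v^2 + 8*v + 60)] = (-v^2 - 6*v - 1)/(v^4 - 6*v^3 - 11*v^2 + 60*v + 100)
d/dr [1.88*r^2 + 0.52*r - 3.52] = 3.76*r + 0.52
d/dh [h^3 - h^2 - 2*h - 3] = 3*h^2 - 2*h - 2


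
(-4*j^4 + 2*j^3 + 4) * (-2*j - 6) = 8*j^5 + 20*j^4 - 12*j^3 - 8*j - 24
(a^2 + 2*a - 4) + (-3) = a^2 + 2*a - 7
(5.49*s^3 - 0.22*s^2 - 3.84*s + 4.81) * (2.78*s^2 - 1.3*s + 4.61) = 15.2622*s^5 - 7.7486*s^4 + 14.9197*s^3 + 17.3496*s^2 - 23.9554*s + 22.1741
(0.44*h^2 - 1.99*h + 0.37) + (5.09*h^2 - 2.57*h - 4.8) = 5.53*h^2 - 4.56*h - 4.43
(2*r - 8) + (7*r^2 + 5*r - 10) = 7*r^2 + 7*r - 18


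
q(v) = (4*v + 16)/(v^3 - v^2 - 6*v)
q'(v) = (4*v + 16)*(-3*v^2 + 2*v + 6)/(v^3 - v^2 - 6*v)^2 + 4/(v^3 - v^2 - 6*v) = 4*(-v*(-v^2 + v + 6) + (v + 4)*(-3*v^2 + 2*v + 6))/(v^2*(-v^2 + v + 6)^2)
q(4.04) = 1.27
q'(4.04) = -1.58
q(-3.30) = -0.10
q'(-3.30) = -0.28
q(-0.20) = 13.19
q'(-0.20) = 66.24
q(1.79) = -2.82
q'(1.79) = -0.50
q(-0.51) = 5.23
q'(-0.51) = 9.74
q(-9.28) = 0.03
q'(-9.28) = 0.00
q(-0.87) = 3.29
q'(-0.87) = 2.77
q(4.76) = 0.62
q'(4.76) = -0.50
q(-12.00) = 0.02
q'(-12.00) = 0.00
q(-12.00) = 0.02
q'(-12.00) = 0.00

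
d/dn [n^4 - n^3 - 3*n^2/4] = n*(8*n^2 - 6*n - 3)/2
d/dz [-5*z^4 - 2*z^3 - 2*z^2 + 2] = 2*z*(-10*z^2 - 3*z - 2)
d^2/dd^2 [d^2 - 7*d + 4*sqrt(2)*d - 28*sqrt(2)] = 2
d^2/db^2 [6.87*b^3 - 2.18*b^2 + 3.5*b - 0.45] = 41.22*b - 4.36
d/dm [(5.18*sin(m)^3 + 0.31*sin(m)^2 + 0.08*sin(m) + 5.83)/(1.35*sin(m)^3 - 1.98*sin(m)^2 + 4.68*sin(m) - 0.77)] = (-3.5527136788005e-15*sin(m)^5 - 10.6749*sin(m)^4 + 48.2688*sin(m)^3 - 33.9681*sin(m)^2 + 22.6094*sin(m) - 27.346)*cos(m)/(1.8225*sin(m)^6 - 5.346*sin(m)^5 + 16.5564*sin(m)^4 - 20.6118*sin(m)^3 + 24.9516*sin(m)^2 - 7.2072*sin(m) + 0.5929)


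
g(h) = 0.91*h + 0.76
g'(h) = 0.910000000000000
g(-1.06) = -0.20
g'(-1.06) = 0.91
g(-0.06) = 0.71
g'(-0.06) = 0.91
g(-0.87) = -0.03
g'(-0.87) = 0.91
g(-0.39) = 0.41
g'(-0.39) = 0.91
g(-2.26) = -1.30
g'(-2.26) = 0.91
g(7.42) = 7.51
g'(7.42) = 0.91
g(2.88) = 3.38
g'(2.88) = 0.91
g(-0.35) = 0.44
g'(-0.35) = 0.91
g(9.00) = 8.95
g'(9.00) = 0.91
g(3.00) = 3.49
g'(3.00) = 0.91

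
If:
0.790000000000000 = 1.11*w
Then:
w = 0.71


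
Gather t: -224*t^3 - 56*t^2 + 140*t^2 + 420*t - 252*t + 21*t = -224*t^3 + 84*t^2 + 189*t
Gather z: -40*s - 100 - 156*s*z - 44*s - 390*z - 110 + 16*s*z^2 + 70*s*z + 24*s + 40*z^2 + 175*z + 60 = -60*s + z^2*(16*s + 40) + z*(-86*s - 215) - 150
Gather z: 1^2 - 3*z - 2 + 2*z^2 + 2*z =2*z^2 - z - 1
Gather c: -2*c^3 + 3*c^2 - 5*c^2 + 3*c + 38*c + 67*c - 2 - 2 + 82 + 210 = -2*c^3 - 2*c^2 + 108*c + 288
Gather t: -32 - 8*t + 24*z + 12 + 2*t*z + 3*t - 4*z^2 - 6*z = t*(2*z - 5) - 4*z^2 + 18*z - 20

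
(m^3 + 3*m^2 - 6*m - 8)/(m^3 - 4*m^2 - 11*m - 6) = (m^2 + 2*m - 8)/(m^2 - 5*m - 6)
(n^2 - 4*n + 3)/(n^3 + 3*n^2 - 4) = (n - 3)/(n^2 + 4*n + 4)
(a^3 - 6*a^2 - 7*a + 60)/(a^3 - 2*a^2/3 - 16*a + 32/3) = 3*(a^2 - 2*a - 15)/(3*a^2 + 10*a - 8)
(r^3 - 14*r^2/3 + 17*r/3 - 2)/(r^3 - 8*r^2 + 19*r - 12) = (r - 2/3)/(r - 4)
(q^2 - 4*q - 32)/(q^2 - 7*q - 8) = (q + 4)/(q + 1)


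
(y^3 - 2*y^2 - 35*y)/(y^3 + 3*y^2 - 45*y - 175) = y/(y + 5)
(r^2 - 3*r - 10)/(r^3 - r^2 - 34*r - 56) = (r - 5)/(r^2 - 3*r - 28)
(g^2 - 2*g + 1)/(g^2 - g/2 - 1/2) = 2*(g - 1)/(2*g + 1)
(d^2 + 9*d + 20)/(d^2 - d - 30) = (d + 4)/(d - 6)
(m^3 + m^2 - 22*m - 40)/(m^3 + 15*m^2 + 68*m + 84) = (m^2 - m - 20)/(m^2 + 13*m + 42)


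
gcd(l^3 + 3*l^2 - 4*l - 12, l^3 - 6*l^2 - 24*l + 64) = l - 2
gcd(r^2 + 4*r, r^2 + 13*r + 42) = 1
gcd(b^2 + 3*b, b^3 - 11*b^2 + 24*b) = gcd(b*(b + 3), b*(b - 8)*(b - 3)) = b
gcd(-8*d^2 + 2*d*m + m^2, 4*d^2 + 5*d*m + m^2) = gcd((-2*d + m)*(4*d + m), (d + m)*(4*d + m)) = 4*d + m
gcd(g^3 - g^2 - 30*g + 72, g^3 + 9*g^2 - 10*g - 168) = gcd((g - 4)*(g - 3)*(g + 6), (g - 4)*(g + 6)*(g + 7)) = g^2 + 2*g - 24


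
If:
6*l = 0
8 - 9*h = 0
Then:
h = 8/9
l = 0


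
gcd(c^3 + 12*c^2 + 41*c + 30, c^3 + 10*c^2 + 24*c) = c + 6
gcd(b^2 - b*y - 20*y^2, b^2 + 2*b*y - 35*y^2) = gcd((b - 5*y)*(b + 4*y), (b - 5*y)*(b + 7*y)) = -b + 5*y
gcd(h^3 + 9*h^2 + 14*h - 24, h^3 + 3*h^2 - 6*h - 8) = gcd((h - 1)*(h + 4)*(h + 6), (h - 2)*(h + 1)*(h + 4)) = h + 4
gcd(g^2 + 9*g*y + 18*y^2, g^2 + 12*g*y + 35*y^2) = 1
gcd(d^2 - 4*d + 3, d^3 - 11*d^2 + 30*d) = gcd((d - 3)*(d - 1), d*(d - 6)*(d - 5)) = 1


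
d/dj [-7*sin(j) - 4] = -7*cos(j)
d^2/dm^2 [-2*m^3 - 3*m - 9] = -12*m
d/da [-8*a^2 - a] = -16*a - 1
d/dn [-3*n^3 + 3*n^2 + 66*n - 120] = -9*n^2 + 6*n + 66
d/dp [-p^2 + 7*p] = 7 - 2*p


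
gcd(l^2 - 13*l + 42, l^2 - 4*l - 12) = l - 6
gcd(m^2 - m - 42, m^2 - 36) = m + 6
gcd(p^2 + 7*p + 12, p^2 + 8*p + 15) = p + 3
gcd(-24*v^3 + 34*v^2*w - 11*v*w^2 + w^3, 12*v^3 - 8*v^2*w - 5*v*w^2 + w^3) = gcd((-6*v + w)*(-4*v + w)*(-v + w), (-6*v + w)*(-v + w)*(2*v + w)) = 6*v^2 - 7*v*w + w^2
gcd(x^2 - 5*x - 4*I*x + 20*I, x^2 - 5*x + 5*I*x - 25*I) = x - 5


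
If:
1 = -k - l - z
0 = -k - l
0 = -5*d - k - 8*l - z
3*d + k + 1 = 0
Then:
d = -3/13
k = -4/13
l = 4/13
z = -1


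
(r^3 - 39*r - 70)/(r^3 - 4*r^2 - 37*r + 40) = (r^2 - 5*r - 14)/(r^2 - 9*r + 8)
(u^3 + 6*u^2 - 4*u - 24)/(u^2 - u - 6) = (u^2 + 4*u - 12)/(u - 3)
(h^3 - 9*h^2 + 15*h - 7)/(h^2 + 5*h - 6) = (h^2 - 8*h + 7)/(h + 6)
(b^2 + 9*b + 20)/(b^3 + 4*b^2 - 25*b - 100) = 1/(b - 5)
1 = 1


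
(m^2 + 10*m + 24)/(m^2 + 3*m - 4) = (m + 6)/(m - 1)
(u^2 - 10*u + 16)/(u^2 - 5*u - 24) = (u - 2)/(u + 3)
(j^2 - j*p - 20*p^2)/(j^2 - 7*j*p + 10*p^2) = (-j - 4*p)/(-j + 2*p)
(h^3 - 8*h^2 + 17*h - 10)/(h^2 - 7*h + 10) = h - 1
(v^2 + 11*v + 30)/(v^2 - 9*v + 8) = (v^2 + 11*v + 30)/(v^2 - 9*v + 8)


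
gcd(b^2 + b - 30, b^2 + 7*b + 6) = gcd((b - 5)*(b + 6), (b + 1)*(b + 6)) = b + 6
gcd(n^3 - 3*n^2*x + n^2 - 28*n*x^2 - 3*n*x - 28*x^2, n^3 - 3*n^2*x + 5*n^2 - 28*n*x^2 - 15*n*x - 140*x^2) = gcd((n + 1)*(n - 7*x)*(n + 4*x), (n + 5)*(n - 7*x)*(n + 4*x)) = -n^2 + 3*n*x + 28*x^2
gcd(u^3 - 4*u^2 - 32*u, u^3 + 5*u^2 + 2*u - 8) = u + 4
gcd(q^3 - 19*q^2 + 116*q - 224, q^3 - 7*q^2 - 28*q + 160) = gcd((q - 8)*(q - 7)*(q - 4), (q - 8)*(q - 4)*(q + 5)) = q^2 - 12*q + 32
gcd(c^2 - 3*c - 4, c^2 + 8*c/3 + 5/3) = c + 1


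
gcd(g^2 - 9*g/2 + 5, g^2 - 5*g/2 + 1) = g - 2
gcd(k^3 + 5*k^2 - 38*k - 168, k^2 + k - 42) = k^2 + k - 42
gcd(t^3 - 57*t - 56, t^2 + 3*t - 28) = t + 7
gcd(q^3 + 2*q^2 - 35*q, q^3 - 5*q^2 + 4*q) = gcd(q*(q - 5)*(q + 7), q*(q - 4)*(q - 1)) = q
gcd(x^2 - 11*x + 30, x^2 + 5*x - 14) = 1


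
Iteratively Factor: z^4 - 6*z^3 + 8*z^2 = (z - 4)*(z^3 - 2*z^2) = (z - 4)*(z - 2)*(z^2) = z*(z - 4)*(z - 2)*(z)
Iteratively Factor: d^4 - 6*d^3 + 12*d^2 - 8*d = (d)*(d^3 - 6*d^2 + 12*d - 8) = d*(d - 2)*(d^2 - 4*d + 4) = d*(d - 2)^2*(d - 2)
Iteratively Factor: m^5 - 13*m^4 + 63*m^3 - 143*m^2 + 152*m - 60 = (m - 1)*(m^4 - 12*m^3 + 51*m^2 - 92*m + 60) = (m - 2)*(m - 1)*(m^3 - 10*m^2 + 31*m - 30) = (m - 5)*(m - 2)*(m - 1)*(m^2 - 5*m + 6) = (m - 5)*(m - 3)*(m - 2)*(m - 1)*(m - 2)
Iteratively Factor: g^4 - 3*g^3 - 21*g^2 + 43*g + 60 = (g + 1)*(g^3 - 4*g^2 - 17*g + 60) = (g - 5)*(g + 1)*(g^2 + g - 12) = (g - 5)*(g + 1)*(g + 4)*(g - 3)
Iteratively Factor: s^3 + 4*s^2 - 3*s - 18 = (s + 3)*(s^2 + s - 6) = (s - 2)*(s + 3)*(s + 3)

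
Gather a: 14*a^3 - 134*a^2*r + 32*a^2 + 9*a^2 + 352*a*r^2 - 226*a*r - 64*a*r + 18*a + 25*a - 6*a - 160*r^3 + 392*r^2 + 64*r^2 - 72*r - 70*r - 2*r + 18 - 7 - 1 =14*a^3 + a^2*(41 - 134*r) + a*(352*r^2 - 290*r + 37) - 160*r^3 + 456*r^2 - 144*r + 10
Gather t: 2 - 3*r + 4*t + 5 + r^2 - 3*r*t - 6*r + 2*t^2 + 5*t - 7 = r^2 - 9*r + 2*t^2 + t*(9 - 3*r)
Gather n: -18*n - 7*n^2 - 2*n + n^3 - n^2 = n^3 - 8*n^2 - 20*n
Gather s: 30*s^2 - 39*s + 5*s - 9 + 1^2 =30*s^2 - 34*s - 8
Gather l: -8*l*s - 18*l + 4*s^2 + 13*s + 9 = l*(-8*s - 18) + 4*s^2 + 13*s + 9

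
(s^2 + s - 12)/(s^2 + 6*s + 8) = (s - 3)/(s + 2)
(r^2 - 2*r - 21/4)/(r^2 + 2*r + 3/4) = (2*r - 7)/(2*r + 1)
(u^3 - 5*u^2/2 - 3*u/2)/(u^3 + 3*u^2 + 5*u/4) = 2*(u - 3)/(2*u + 5)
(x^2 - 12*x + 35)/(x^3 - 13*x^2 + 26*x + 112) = (x - 5)/(x^2 - 6*x - 16)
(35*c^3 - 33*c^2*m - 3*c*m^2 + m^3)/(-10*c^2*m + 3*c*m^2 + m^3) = (-7*c^2 + 8*c*m - m^2)/(m*(2*c - m))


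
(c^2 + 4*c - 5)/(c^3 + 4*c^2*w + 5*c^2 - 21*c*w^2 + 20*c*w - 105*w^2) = (1 - c)/(-c^2 - 4*c*w + 21*w^2)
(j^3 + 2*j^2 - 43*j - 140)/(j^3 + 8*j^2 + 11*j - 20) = (j - 7)/(j - 1)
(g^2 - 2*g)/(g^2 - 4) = g/(g + 2)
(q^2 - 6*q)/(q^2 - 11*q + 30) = q/(q - 5)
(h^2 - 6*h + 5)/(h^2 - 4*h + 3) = (h - 5)/(h - 3)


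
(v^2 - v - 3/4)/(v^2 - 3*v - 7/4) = (2*v - 3)/(2*v - 7)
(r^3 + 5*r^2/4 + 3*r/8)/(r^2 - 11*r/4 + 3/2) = r*(8*r^2 + 10*r + 3)/(2*(4*r^2 - 11*r + 6))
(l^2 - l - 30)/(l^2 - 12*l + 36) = (l + 5)/(l - 6)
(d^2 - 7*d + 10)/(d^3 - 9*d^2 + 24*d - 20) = 1/(d - 2)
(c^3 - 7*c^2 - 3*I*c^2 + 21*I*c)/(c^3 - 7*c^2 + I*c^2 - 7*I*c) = (c - 3*I)/(c + I)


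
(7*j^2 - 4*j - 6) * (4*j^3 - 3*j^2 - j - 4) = 28*j^5 - 37*j^4 - 19*j^3 - 6*j^2 + 22*j + 24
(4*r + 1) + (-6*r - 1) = -2*r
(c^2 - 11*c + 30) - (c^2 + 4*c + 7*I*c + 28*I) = -15*c - 7*I*c + 30 - 28*I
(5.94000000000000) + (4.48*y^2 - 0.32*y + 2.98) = 4.48*y^2 - 0.32*y + 8.92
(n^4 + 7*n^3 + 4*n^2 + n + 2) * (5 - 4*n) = -4*n^5 - 23*n^4 + 19*n^3 + 16*n^2 - 3*n + 10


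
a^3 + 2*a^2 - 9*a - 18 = (a - 3)*(a + 2)*(a + 3)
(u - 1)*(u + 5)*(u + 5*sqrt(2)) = u^3 + 4*u^2 + 5*sqrt(2)*u^2 - 5*u + 20*sqrt(2)*u - 25*sqrt(2)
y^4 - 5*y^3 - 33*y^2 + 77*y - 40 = (y - 8)*(y - 1)^2*(y + 5)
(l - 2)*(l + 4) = l^2 + 2*l - 8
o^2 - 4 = (o - 2)*(o + 2)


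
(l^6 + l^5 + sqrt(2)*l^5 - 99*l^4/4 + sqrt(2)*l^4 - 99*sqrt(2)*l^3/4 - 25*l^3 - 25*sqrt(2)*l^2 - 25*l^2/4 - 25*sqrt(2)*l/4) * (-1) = -l^6 - sqrt(2)*l^5 - l^5 - sqrt(2)*l^4 + 99*l^4/4 + 25*l^3 + 99*sqrt(2)*l^3/4 + 25*l^2/4 + 25*sqrt(2)*l^2 + 25*sqrt(2)*l/4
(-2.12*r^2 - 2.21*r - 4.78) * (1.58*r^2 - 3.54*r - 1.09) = -3.3496*r^4 + 4.013*r^3 + 2.5818*r^2 + 19.3301*r + 5.2102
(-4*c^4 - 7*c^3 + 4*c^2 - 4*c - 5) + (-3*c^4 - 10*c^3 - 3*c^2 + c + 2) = -7*c^4 - 17*c^3 + c^2 - 3*c - 3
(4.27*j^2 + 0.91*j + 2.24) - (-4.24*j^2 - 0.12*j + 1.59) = 8.51*j^2 + 1.03*j + 0.65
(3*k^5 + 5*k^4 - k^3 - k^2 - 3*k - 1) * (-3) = -9*k^5 - 15*k^4 + 3*k^3 + 3*k^2 + 9*k + 3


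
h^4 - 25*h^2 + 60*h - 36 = (h - 3)*(h - 2)*(h - 1)*(h + 6)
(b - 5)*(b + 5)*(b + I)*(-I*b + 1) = -I*b^4 + 2*b^3 + 26*I*b^2 - 50*b - 25*I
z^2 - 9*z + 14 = (z - 7)*(z - 2)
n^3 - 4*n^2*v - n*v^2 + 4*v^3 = (n - 4*v)*(n - v)*(n + v)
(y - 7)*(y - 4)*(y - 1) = y^3 - 12*y^2 + 39*y - 28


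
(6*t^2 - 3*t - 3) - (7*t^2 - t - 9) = -t^2 - 2*t + 6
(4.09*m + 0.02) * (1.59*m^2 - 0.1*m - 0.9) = 6.5031*m^3 - 0.3772*m^2 - 3.683*m - 0.018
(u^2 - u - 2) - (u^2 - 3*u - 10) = 2*u + 8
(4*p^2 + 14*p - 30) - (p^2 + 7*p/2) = 3*p^2 + 21*p/2 - 30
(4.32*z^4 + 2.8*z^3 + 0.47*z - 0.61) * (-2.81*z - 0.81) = -12.1392*z^5 - 11.3672*z^4 - 2.268*z^3 - 1.3207*z^2 + 1.3334*z + 0.4941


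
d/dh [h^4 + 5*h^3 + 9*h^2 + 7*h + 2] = 4*h^3 + 15*h^2 + 18*h + 7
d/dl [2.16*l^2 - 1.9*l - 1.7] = 4.32*l - 1.9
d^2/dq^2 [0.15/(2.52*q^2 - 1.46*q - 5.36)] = (1.90512*q^2 - 1.10376*q - 0.15*(5.04*q - 1.46)*(10.08*q - 2.92) - 4.05216)/(-2.52*q^2 + 1.46*q + 5.36)^3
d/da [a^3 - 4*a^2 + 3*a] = 3*a^2 - 8*a + 3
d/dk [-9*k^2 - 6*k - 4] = -18*k - 6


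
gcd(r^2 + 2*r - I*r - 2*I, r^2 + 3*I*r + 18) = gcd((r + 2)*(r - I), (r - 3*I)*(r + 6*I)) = 1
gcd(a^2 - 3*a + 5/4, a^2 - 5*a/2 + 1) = a - 1/2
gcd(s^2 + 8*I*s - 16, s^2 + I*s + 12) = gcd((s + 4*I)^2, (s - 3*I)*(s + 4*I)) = s + 4*I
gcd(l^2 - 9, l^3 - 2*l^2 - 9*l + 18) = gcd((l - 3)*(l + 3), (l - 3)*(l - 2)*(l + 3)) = l^2 - 9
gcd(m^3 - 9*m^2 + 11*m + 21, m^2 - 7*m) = m - 7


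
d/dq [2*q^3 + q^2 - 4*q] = 6*q^2 + 2*q - 4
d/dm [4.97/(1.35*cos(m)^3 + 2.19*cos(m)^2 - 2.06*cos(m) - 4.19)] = (20.1285*cos(m)^2 + 21.7686*cos(m) - 10.2382)*sin(m)/(1.35*cos(m)^3 + 2.19*cos(m)^2 - 2.06*cos(m) - 4.19)^2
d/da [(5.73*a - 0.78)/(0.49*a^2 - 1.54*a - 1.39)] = (-2.8077*a^2 + 0.7644*a - 9.1659)/(0.2401*a^4 - 1.5092*a^3 + 1.0094*a^2 + 4.2812*a + 1.9321)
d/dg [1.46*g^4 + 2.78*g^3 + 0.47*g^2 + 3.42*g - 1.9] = 5.84*g^3 + 8.34*g^2 + 0.94*g + 3.42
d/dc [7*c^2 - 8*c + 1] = 14*c - 8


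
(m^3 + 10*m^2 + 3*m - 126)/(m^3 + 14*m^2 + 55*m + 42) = (m - 3)/(m + 1)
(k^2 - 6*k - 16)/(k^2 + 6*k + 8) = (k - 8)/(k + 4)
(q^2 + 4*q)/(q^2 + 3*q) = (q + 4)/(q + 3)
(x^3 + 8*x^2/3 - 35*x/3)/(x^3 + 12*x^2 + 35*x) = (x - 7/3)/(x + 7)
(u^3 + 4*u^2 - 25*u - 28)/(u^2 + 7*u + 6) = (u^2 + 3*u - 28)/(u + 6)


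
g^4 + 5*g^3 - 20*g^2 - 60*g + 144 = (g - 3)*(g - 2)*(g + 4)*(g + 6)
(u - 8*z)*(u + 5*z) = u^2 - 3*u*z - 40*z^2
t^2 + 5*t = t*(t + 5)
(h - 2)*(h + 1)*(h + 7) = h^3 + 6*h^2 - 9*h - 14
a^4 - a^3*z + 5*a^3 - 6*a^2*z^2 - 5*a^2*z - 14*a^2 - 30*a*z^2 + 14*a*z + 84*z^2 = (a - 2)*(a + 7)*(a - 3*z)*(a + 2*z)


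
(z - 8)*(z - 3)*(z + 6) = z^3 - 5*z^2 - 42*z + 144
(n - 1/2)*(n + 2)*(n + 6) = n^3 + 15*n^2/2 + 8*n - 6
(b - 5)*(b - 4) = b^2 - 9*b + 20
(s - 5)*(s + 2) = s^2 - 3*s - 10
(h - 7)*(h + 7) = h^2 - 49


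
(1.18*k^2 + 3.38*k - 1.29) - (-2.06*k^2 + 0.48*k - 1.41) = 3.24*k^2 + 2.9*k + 0.12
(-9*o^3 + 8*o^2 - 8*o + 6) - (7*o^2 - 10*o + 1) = -9*o^3 + o^2 + 2*o + 5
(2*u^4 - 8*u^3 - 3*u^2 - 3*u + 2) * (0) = 0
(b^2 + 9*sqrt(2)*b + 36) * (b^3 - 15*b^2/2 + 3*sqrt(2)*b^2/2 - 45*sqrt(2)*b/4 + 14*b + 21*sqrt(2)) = b^5 - 15*b^4/2 + 21*sqrt(2)*b^4/2 - 315*sqrt(2)*b^3/4 + 77*b^3 - 945*b^2/2 + 201*sqrt(2)*b^2 - 405*sqrt(2)*b + 882*b + 756*sqrt(2)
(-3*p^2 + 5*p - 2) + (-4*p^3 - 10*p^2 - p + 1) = -4*p^3 - 13*p^2 + 4*p - 1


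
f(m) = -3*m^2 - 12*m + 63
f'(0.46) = -14.76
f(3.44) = -13.78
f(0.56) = 55.34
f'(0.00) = -12.00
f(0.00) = 63.00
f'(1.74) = -22.44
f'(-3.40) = 8.40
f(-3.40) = 69.12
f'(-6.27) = 25.62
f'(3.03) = -30.18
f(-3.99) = 63.12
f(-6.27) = 20.30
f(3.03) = -0.90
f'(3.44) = -32.64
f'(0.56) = -15.36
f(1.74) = 33.04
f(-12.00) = -225.00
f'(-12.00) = 60.00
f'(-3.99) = 11.94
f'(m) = -6*m - 12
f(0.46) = 56.85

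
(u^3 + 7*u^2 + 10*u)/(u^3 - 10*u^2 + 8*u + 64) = u*(u + 5)/(u^2 - 12*u + 32)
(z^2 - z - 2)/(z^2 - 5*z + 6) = (z + 1)/(z - 3)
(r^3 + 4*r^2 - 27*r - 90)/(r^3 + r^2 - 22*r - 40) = (r^2 + 9*r + 18)/(r^2 + 6*r + 8)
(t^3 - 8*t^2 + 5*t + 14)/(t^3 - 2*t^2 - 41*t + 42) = (t^2 - t - 2)/(t^2 + 5*t - 6)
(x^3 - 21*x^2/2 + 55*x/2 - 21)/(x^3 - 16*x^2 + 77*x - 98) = (x - 3/2)/(x - 7)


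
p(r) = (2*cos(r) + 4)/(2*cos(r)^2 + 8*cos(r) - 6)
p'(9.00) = 0.10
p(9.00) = -0.19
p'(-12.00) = 6.85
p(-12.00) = 2.62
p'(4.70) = -1.18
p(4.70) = -0.65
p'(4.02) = -0.26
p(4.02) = -0.26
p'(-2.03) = -0.40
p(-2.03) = -0.34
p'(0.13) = 0.54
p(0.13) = 1.53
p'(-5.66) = 10.56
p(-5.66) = 3.10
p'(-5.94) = 1.93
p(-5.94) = 1.78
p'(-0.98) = -52.76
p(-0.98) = -5.54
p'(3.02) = 0.03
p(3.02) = -0.17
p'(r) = (4*sin(r)*cos(r) + 8*sin(r))*(2*cos(r) + 4)/(2*cos(r)^2 + 8*cos(r) - 6)^2 - 2*sin(r)/(2*cos(r)^2 + 8*cos(r) - 6)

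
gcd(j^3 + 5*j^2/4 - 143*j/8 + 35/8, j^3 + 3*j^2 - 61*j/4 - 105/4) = j^2 + 3*j/2 - 35/2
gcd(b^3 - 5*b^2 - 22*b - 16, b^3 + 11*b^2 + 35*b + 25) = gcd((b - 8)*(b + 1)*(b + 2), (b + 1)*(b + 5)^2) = b + 1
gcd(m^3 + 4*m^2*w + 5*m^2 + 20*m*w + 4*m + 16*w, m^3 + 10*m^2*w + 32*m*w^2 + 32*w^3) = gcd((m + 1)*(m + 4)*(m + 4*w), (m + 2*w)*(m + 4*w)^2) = m + 4*w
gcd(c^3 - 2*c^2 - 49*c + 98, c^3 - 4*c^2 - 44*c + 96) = c - 2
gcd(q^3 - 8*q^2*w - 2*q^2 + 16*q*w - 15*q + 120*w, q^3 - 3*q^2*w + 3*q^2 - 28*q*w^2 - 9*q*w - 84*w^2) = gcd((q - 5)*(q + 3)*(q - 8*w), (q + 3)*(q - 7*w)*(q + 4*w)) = q + 3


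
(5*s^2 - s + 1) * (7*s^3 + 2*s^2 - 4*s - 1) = 35*s^5 + 3*s^4 - 15*s^3 + s^2 - 3*s - 1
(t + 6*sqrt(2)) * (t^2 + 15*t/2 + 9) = t^3 + 15*t^2/2 + 6*sqrt(2)*t^2 + 9*t + 45*sqrt(2)*t + 54*sqrt(2)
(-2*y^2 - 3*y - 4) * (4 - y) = 2*y^3 - 5*y^2 - 8*y - 16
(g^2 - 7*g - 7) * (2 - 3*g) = -3*g^3 + 23*g^2 + 7*g - 14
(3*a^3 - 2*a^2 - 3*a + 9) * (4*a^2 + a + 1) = 12*a^5 - 5*a^4 - 11*a^3 + 31*a^2 + 6*a + 9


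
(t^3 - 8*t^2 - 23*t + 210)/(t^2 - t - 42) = (t^2 - t - 30)/(t + 6)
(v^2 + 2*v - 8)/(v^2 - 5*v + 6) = (v + 4)/(v - 3)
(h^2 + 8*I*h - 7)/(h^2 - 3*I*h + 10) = (h^2 + 8*I*h - 7)/(h^2 - 3*I*h + 10)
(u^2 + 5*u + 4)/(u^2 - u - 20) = (u + 1)/(u - 5)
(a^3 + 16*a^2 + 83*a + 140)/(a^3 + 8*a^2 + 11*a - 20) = (a + 7)/(a - 1)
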